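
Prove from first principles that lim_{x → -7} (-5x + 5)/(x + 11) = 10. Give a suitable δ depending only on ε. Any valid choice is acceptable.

Let ε > 0. We want δ > 0 with 0 < |x + 7| < δ ⇒ |(-5x + 5)/(x + 11) − 10| < ε.
Combining over a common denominator, (-5x + 5)/(x + 11) − 10 = [(-5x + 5)·4 − 40·(x + 11)] / [4·(x + 11)] = -60(x + 7) / (4(x + 11)).
So |(-5x + 5)/(x + 11) − 10| = 60|x + 7| / (4·|x + 11|).
Require δ ≤ 2, so |x + 11| ≥ |4| − |x + 7| > 4 − 2 = 2.
Hence |(-5x + 5)/(x + 11) − 10| < 60|x + 7|/(4·2) = (15/2)|x + 7|, which is < ε once |x + 7| < (2/15)ε.
Take δ = min(2, (2/15)ε). Then 0 < |x + 7| < δ forces both bounds, so |(-5x + 5)/(x + 11) − 10| < ε.

δ = min(2, (2/15)ε)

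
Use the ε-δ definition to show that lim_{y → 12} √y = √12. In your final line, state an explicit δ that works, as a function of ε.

Fix ε > 0. We want δ > 0 such that 0 < |y − 12| < δ implies |√y − √12| < ε.
Rationalise: √y − √12 = (y − 12)/(√y + √12), so |√y − √12| = |y − 12|/(√y + √12).
Restrict δ ≤ 12 so that |y − 12| < 12 forces y > 0, and then √y + √12 > √12.
Hence |√y − √12| < |y − 12|/√12, which is < ε once |y − 12| < √12·ε.
Take δ = min(12, √12·ε). If 0 < |y − 12| < δ then y > 0 and |√y − √12| < |y − 12|/√12 < ε.

δ = min(12, √12·ε)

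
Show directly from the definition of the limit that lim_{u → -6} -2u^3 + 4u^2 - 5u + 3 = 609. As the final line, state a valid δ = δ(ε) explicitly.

Let ε > 0. We want δ > 0 such that 0 < |u + 6| < δ implies |(-2u^3 + 4u^2 - 5u + 3) − 609| < ε.
(-2u^3 + 4u^2 - 5u + 3) − 609 = -2u^3 + 4u^2 - 5u - 606 = (u + 6)(-2u^2 + 16u - 101).
So |(-2u^3 + 4u^2 - 5u + 3) − 609| = |u + 6|·|-2u^2 + 16u - 101|.
Require δ ≤ 1. Then |u + 6| < 1 gives |u| < 7, and by the triangle inequality |-2u^2 + 16u - 101| ≤ 2·7^2 + 16·7 + 101 = 311.
Hence |(-2u^3 + 4u^2 - 5u + 3) − 609| ≤ 311|u + 6| < ε provided |u + 6| < ε/311.
Choosing δ = min(1, ε/311) ensures both conditions, hence |(-2u^3 + 4u^2 - 5u + 3) − 609| < ε.

δ = min(1, ε/311)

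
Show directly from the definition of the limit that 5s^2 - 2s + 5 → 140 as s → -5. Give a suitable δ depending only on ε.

δ = min(1, ε/57)

Let ε > 0 be given. We want δ > 0 such that 0 < |s + 5| < δ implies |(5s^2 - 2s + 5) − 140| < ε.
(5s^2 - 2s + 5) − 140 = 5s^2 - 2s - 135 = (s + 5)(5s - 27).
So |(5s^2 - 2s + 5) − 140| = |s + 5|·|5s - 27|.
Assume first that |s + 5| < 1, so |s| < 6. Then |5s - 27| ≤ 5·6 + 27 = 57.
Hence |(5s^2 - 2s + 5) − 140| ≤ 57|s + 5| < ε provided |s + 5| < ε/57.
Choosing δ = min(1, ε/57) ensures both conditions, hence |(5s^2 - 2s + 5) − 140| < ε.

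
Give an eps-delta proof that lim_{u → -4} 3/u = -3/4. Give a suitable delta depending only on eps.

Let eps > 0 be given. We seek delta > 0 such that 0 < |u + 4| < delta implies |3/u + 3/4| < eps.
|3/u + 3/4| = 3·|-4 − u|/(4·|u|) = 3|u + 4|/(4|u|).
Restrict delta ≤ 2. Then |u + 4| < 2 gives |u| > 2, so 4|u| > 8.
Then |3/u + 3/4| < 3|u + 4|/8, which is < eps when |u + 4| < (8/3)eps.
Take delta = min(2, (8/3)eps). Then 0 < |u + 4| < delta gives both |u + 4| < 2 and |u + 4| < (8/3)eps, so |3/u + 3/4| < eps.

delta = min(2, (8/3)eps)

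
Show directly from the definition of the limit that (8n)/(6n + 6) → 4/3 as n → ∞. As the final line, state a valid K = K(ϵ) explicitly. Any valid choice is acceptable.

Let ϵ > 0 be given. For n ≥ 1, |(8n)/(6n + 6) − (4/3)| = |-48|/(6(6n + 6)) = 48/(6(6n + 6)).
Since 6n + 6 ≥ 6n for n ≥ 1, this is ≤ 48/(6·6n) = (4/3)/n.
So |(8n)/(6n + 6) − (4/3)| < ϵ whenever n > (4/3)/ϵ.
Take K = (4/3)/ϵ. If n > K then |(8n)/(6n + 6) − (4/3)| ≤ (4/3)/n < ϵ.

K = (4/3)/ϵ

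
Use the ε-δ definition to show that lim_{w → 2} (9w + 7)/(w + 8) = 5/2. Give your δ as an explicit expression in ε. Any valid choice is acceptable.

δ = min(5, (10/13)ε)

Fix ε > 0. We want δ > 0 with 0 < |w − 2| < δ ⇒ |(9w + 7)/(w + 8) − (5/2)| < ε.
Combining over a common denominator, (9w + 7)/(w + 8) − (5/2) = [(9w + 7)·10 − 25·(w + 8)] / [10·(w + 8)] = 65(w − 2) / (10(w + 8)).
So |(9w + 7)/(w + 8) − (5/2)| = 65|w − 2| / (10·|w + 8|).
Require δ ≤ 5, so |w + 8| ≥ |10| − |w − 2| > 10 − 5 = 5.
Hence |(9w + 7)/(w + 8) − (5/2)| < 65|w − 2|/(10·5) = (13/10)|w − 2|, which is < ε once |w − 2| < (10/13)ε.
Take δ = min(5, (10/13)ε). Then 0 < |w − 2| < δ forces both bounds, so |(9w + 7)/(w + 8) − (5/2)| < ε.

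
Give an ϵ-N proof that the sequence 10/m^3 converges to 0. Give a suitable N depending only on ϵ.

Let ϵ > 0 be given. For m ≥ 1, |10/m^3 − 0| = 10/m^3.
10/m^3 < ϵ ⇔ m^3 > 10/ϵ ⇔ m > (10/ϵ)^{1/3}.
Take N = (10/ϵ)^{1/3}. Then m > N implies 10/m^3 < ϵ.

N = (10/ϵ)^{1/3}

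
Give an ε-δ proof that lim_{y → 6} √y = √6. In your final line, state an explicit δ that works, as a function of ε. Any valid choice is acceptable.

Let ε > 0. We want δ > 0 such that 0 < |y − 6| < δ implies |√y − √6| < ε.
Multiplying by the conjugate, |√y − √6| = |y − 6|/(√y + √6).
Restrict δ ≤ 6 so that |y − 6| < 6 forces y > 0, and then √y + √6 > √6.
Hence |√y − √6| < |y − 6|/√6, which is < ε once |y − 6| < √6·ε.
Take δ = min(6, √6·ε). If 0 < |y − 6| < δ then y > 0 and |√y − √6| < |y − 6|/√6 < ε.

δ = min(6, √6·ε)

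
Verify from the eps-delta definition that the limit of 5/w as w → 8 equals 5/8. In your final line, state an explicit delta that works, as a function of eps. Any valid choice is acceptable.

delta = min(4, (32/5)eps)

Suppose eps > 0. We seek delta > 0 such that 0 < |w − 8| < delta implies |5/w − (5/8)| < eps.
|5/w − (5/8)| = 5·|8 − w|/(8·|w|) = 5|w − 8|/(8|w|).
Restrict delta ≤ 4. Then |w − 8| < 4 gives |w| > 4, so 8|w| > 32.
Then |5/w − (5/8)| < 5|w − 8|/32, which is < eps when |w − 8| < (32/5)eps.
Take delta = min(4, (32/5)eps). Then 0 < |w − 8| < delta gives both |w − 8| < 4 and |w − 8| < (32/5)eps, so |5/w − (5/8)| < eps.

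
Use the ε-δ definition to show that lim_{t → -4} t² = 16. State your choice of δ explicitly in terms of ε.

δ = min(1, ε/9)

Let ε > 0. We seek δ > 0 with 0 < |t + 4| < δ ⇒ |t² − 16| < ε.
Factor: t² − 16 = (t + 4)(t - 4), so |t² − 16| = |t + 4|·|t - 4|.
Restrict δ ≤ 1. Then |t + 4| < 1 gives |t| < 5, so by the triangle inequality |t - 4| ≤ 5 + 4 = 9.
Hence |t² − 16| ≤ 9|t + 4|, which is < ε once |t + 4| < ε/9.
Take δ = min(1, ε/9). If 0 < |t + 4| < δ then both bounds hold and |t² − 16| ≤ 9|t + 4| < 9·(ε/9) = ε.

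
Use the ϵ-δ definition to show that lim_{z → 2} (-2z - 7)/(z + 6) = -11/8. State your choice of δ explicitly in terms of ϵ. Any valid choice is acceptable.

δ = min(4, (32/5)ϵ)

Let ϵ > 0 be given. We want δ > 0 with 0 < |z − 2| < δ ⇒ |(-2z - 7)/(z + 6) + 11/8| < ϵ.
Combining over a common denominator, (-2z - 7)/(z + 6) + 11/8 = [(-2z - 7)·8 − (-11)·(z + 6)] / [8·(z + 6)] = -5(z − 2) / (8(z + 6)).
So |(-2z - 7)/(z + 6) + 11/8| = 5|z − 2| / (8·|z + 6|).
Restrict δ ≤ 4. Then |z − 2| < 4 gives |z + 6| = |(z − 2) + 8| ≥ 8 − 4 = 4.
Hence |(-2z - 7)/(z + 6) + 11/8| < 5|z − 2|/(8·4) = (5/32)|z − 2|, which is < ϵ once |z − 2| < (32/5)ϵ.
Take δ = min(4, (32/5)ϵ). Then 0 < |z − 2| < δ forces both bounds, so |(-2z - 7)/(z + 6) + 11/8| < ϵ.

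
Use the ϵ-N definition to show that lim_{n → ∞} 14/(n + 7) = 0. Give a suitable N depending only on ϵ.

N = 14/ϵ

Suppose ϵ > 0. For n ≥ 1, |14/(n + 7) − 0| = 14/(n + 7) ≤ 14/n.
We need 14/n < ϵ, i.e. n > 14/ϵ.
Take N = 14/ϵ. If n > N then |14/(n + 7)| ≤ 14/n < ϵ.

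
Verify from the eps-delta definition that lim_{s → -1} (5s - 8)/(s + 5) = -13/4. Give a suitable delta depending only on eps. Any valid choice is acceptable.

Let eps > 0 be given. We want delta > 0 with 0 < |s + 1| < delta ⇒ |(5s - 8)/(s + 5) + 13/4| < eps.
Combining over a common denominator, (5s - 8)/(s + 5) + 13/4 = [(5s - 8)·4 − (-13)·(s + 5)] / [4·(s + 5)] = 33(s + 1) / (4(s + 5)).
So |(5s - 8)/(s + 5) + 13/4| = 33|s + 1| / (4·|s + 5|).
Restrict delta ≤ 2. Then |s + 1| < 2 gives |s + 5| = |(s + 1) + 4| ≥ 4 − 2 = 2.
Hence |(5s - 8)/(s + 5) + 13/4| < 33|s + 1|/(4·2) = (33/8)|s + 1|, which is < eps once |s + 1| < (8/33)eps.
Take delta = min(2, (8/33)eps). Then 0 < |s + 1| < delta forces both bounds, so |(5s - 8)/(s + 5) + 13/4| < eps.

delta = min(2, (8/33)eps)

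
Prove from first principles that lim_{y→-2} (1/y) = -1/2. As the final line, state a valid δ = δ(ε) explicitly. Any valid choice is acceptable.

δ = min(1, 2ε)

Let ε > 0. We seek δ > 0 such that 0 < |y + 2| < δ implies |1/y + 1/2| < ε.
|1/y + 1/2| = |-2 − y|/(2·|y|) = |y + 2|/(2|y|).
Require δ ≤ 1 so that |y| > 2 − 1 = 1, hence 2|y| > 2.
Then |1/y + 1/2| < |y + 2|/2, which is < ε when |y + 2| < 2ε.
Take δ = min(1, 2ε). Then 0 < |y + 2| < δ gives both |y + 2| < 1 and |y + 2| < 2ε, so |1/y + 1/2| < ε.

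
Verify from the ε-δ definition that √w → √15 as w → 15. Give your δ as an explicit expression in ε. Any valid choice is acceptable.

δ = min(15, √15·ε)

Let ε > 0. We want δ > 0 such that 0 < |w − 15| < δ implies |√w − √15| < ε.
Multiplying by the conjugate, |√w − √15| = |w − 15|/(√w + √15).
Restrict δ ≤ 15 so that |w − 15| < 15 forces w > 0, and then √w + √15 > √15.
Hence |√w − √15| < |w − 15|/√15, which is < ε once |w − 15| < √15·ε.
Take δ = min(15, √15·ε). If 0 < |w − 15| < δ then w > 0 and |√w − √15| < |w − 15|/√15 < ε.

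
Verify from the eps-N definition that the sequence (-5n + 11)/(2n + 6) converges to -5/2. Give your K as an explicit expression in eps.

K = 13/eps

Suppose eps > 0. For n ≥ 1, |(-5n + 11)/(2n + 6) + 5/2| = |52|/(2(2n + 6)) = 52/(2(2n + 6)).
Since 2n + 6 ≥ 2n for n ≥ 1, this is ≤ 52/(2·2n) = 13/n.
So |(-5n + 11)/(2n + 6) + 5/2| < eps whenever n > 13/eps.
Take K = 13/eps. If n > K then |(-5n + 11)/(2n + 6) + 5/2| ≤ 13/n < eps.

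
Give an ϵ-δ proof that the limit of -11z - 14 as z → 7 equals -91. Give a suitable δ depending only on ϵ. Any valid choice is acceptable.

Fix ϵ > 0. We need δ > 0 so that 0 < |z − 7| < δ implies |(-11z - 14) + 91| < ϵ.
Since (-11z - 14) + 91 = -11(z − 7), we have |(-11z - 14) + 91| = 11|z − 7|.
So 11|z − 7| < ϵ exactly when |z − 7| < ϵ/11.
Take δ = ϵ/11. If 0 < |z − 7| < δ then |(-11z - 14) + 91| = 11|z − 7| < 11·(ϵ/11) = ϵ.

δ = ϵ/11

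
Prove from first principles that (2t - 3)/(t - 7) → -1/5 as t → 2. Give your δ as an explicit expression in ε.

Fix ε > 0. We want δ > 0 with 0 < |t − 2| < δ ⇒ |(2t - 3)/(t - 7) + 1/5| < ε.
Combining over a common denominator, (2t - 3)/(t - 7) + 1/5 = [(2t - 3)·(-5) − 1·(t - 7)] / [(-5)·(t - 7)] = -11(t − 2) / ((-5)(t - 7)).
So |(2t - 3)/(t - 7) + 1/5| = 11|t − 2| / (5·|t − 7|).
Restrict δ ≤ 5/2. Then |t − 2| < 5/2 gives |t − 7| = |(t − 2) + (-5)| ≥ 5 − 5/2 = 5/2.
Hence |(2t - 3)/(t - 7) + 1/5| < 11|t − 2|/(5·(5/2)) = (22/25)|t − 2|, which is < ε once |t − 2| < (25/22)ε.
Take δ = min(5/2, (25/22)ε). Then 0 < |t − 2| < δ forces both bounds, so |(2t - 3)/(t - 7) + 1/5| < ε.

δ = min(5/2, (25/22)ε)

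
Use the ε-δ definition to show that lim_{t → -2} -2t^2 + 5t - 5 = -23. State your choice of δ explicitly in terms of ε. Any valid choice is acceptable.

δ = min(2, ε/17)

Fix ε > 0. We want δ > 0 such that 0 < |t + 2| < δ implies |(-2t^2 + 5t - 5) + 23| < ε.
(-2t^2 + 5t - 5) + 23 = -2t^2 + 5t + 18 = (t + 2)(-2t + 9).
So |(-2t^2 + 5t - 5) + 23| = |t + 2|·|-2t + 9|.
Require δ ≤ 2. Then |t + 2| < 2 gives |t| < 4, and by the triangle inequality |-2t + 9| ≤ 2·4 + 9 = 17.
Hence |(-2t^2 + 5t - 5) + 23| ≤ 17|t + 2| < ε provided |t + 2| < ε/17.
Choosing δ = min(2, ε/17) ensures both conditions, hence |(-2t^2 + 5t - 5) + 23| < ε.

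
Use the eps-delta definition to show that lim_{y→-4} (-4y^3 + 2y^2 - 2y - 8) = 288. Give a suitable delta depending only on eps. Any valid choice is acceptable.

Let eps > 0 be given. We want delta > 0 such that 0 < |y + 4| < delta implies |(-4y^3 + 2y^2 - 2y - 8) − 288| < eps.
(-4y^3 + 2y^2 - 2y - 8) − 288 = -4y^3 + 2y^2 - 2y - 296 = (y + 4)(-4y^2 + 18y - 74).
So |(-4y^3 + 2y^2 - 2y - 8) − 288| = |y + 4|·|-4y^2 + 18y - 74|.
Require delta ≤ 1. Then |y + 4| < 1 gives |y| < 5, and by the triangle inequality |-4y^2 + 18y - 74| ≤ 4·5^2 + 18·5 + 74 = 264.
Hence |(-4y^3 + 2y^2 - 2y - 8) − 288| ≤ 264|y + 4| < eps provided |y + 4| < eps/264.
Choosing delta = min(1, eps/264) ensures both conditions, hence |(-4y^3 + 2y^2 - 2y - 8) − 288| < eps.

delta = min(1, eps/264)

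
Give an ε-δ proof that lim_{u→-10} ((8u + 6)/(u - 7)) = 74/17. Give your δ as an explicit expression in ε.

δ = min(17/2, (289/124)ε)

Let ε > 0 be given. We want δ > 0 with 0 < |u + 10| < δ ⇒ |(8u + 6)/(u - 7) − (74/17)| < ε.
Combining over a common denominator, (8u + 6)/(u - 7) − (74/17) = [(8u + 6)·(-17) − (-74)·(u - 7)] / [(-17)·(u - 7)] = -62(u + 10) / ((-17)(u - 7)).
So |(8u + 6)/(u - 7) − (74/17)| = 62|u + 10| / (17·|u − 7|).
Restrict δ ≤ 17/2. Then |u + 10| < 17/2 gives |u − 7| = |(u + 10) + (-17)| ≥ 17 − 17/2 = 17/2.
Hence |(8u + 6)/(u - 7) − (74/17)| < 62|u + 10|/(17·(17/2)) = (124/289)|u + 10|, which is < ε once |u + 10| < (289/124)ε.
Take δ = min(17/2, (289/124)ε). Then 0 < |u + 10| < δ forces both bounds, so |(8u + 6)/(u - 7) − (74/17)| < ε.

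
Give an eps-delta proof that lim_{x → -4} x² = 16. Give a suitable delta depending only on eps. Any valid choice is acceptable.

Let eps > 0. We seek delta > 0 with 0 < |x + 4| < delta ⇒ |x² − 16| < eps.
Factor: x² − 16 = (x + 4)(x - 4), so |x² − 16| = |x + 4|·|x - 4|.
Impose delta ≤ 2 so that |x| < 6; then |x - 4| ≤ 10.
Hence |x² − 16| ≤ 10|x + 4|, which is < eps once |x + 4| < eps/10.
Take delta = min(2, eps/10). If 0 < |x + 4| < delta then both bounds hold and |x² − 16| ≤ 10|x + 4| < 10·(eps/10) = eps.

delta = min(2, eps/10)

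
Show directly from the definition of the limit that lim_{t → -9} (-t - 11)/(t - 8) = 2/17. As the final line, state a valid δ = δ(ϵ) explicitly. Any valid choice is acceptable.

δ = min(17/2, (289/38)ϵ)

Let ϵ > 0 be given. We want δ > 0 with 0 < |t + 9| < δ ⇒ |(-t - 11)/(t - 8) − (2/17)| < ϵ.
Combining over a common denominator, (-t - 11)/(t - 8) − (2/17) = [(-t - 11)·(-17) − (-2)·(t - 8)] / [(-17)·(t - 8)] = 19(t + 9) / ((-17)(t - 8)).
So |(-t - 11)/(t - 8) − (2/17)| = 19|t + 9| / (17·|t − 8|).
Restrict δ ≤ 17/2. Then |t + 9| < 17/2 gives |t − 8| = |(t + 9) + (-17)| ≥ 17 − 17/2 = 17/2.
Hence |(-t - 11)/(t - 8) − (2/17)| < 19|t + 9|/(17·(17/2)) = (38/289)|t + 9|, which is < ϵ once |t + 9| < (289/38)ϵ.
Take δ = min(17/2, (289/38)ϵ). Then 0 < |t + 9| < δ forces both bounds, so |(-t - 11)/(t - 8) − (2/17)| < ϵ.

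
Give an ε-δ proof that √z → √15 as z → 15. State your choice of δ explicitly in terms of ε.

Let ε > 0 be given. We want δ > 0 such that 0 < |z − 15| < δ implies |√z − √15| < ε.
Multiplying by the conjugate, |√z − √15| = |z − 15|/(√z + √15).
Restrict δ ≤ 15 so that |z − 15| < 15 forces z > 0, and then √z + √15 > √15.
Hence |√z − √15| < |z − 15|/√15, which is < ε once |z − 15| < √15·ε.
Take δ = min(15, √15·ε). If 0 < |z − 15| < δ then z > 0 and |√z − √15| < |z − 15|/√15 < ε.

δ = min(15, √15·ε)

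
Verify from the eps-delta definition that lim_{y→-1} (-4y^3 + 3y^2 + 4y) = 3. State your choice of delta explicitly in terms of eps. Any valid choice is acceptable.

Suppose eps > 0. We want delta > 0 such that 0 < |y + 1| < delta implies |(-4y^3 + 3y^2 + 4y) − 3| < eps.
(-4y^3 + 3y^2 + 4y) − 3 = -4y^3 + 3y^2 + 4y - 3 = (y + 1)(-4y^2 + 7y - 3).
So |(-4y^3 + 3y^2 + 4y) − 3| = |y + 1|·|-4y^2 + 7y - 3|.
Require delta ≤ 1. Then |y + 1| < 1 gives |y| < 2, and by the triangle inequality |-4y^2 + 7y - 3| ≤ 4·2^2 + 7·2 + 3 = 33.
Hence |(-4y^3 + 3y^2 + 4y) − 3| ≤ 33|y + 1| < eps provided |y + 1| < eps/33.
Take delta = min(1, eps/33). Then 0 < |y + 1| < delta gives both |y + 1| < 1 and |y + 1| < eps/33, so |(-4y^3 + 3y^2 + 4y) − 3| < eps.

delta = min(1, eps/33)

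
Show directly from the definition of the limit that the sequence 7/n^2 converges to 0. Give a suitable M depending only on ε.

M = (7/ε)^{1/2}

Let ε > 0. For n ≥ 1, |7/n^2 − 0| = 7/n^2.
7/n^2 < ε ⇔ n^2 > 7/ε ⇔ n > (7/ε)^{1/2}.
Take M = (7/ε)^{1/2}. Then n > M implies 7/n^2 < ε.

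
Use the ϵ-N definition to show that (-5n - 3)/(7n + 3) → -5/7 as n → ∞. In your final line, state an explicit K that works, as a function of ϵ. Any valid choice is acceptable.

K = (6/49)/ϵ

Let ϵ > 0 be given. For n ≥ 1, |(-5n - 3)/(7n + 3) + 5/7| = |-6|/(7(7n + 3)) = 6/(7(7n + 3)).
Since 7n + 3 ≥ 7n for n ≥ 1, this is ≤ 6/(7·7n) = (6/49)/n.
So |(-5n - 3)/(7n + 3) + 5/7| < ϵ whenever n > (6/49)/ϵ.
Take K = (6/49)/ϵ. If n > K then |(-5n - 3)/(7n + 3) + 5/7| ≤ (6/49)/n < ϵ.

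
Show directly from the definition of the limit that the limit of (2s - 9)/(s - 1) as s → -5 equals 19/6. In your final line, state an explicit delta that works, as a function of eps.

delta = min(3, (18/7)eps)

Let eps > 0 be given. We want delta > 0 with 0 < |s + 5| < delta ⇒ |(2s - 9)/(s - 1) − (19/6)| < eps.
Combining over a common denominator, (2s - 9)/(s - 1) − (19/6) = [(2s - 9)·(-6) − (-19)·(s - 1)] / [(-6)·(s - 1)] = 7(s + 5) / ((-6)(s - 1)).
So |(2s - 9)/(s - 1) − (19/6)| = 7|s + 5| / (6·|s − 1|).
Require delta ≤ 3, so |s − 1| ≥ |-6| − |s + 5| > 6 − 3 = 3.
Hence |(2s - 9)/(s - 1) − (19/6)| < 7|s + 5|/(6·3) = (7/18)|s + 5|, which is < eps once |s + 5| < (18/7)eps.
Take delta = min(3, (18/7)eps). Then 0 < |s + 5| < delta forces both bounds, so |(2s - 9)/(s - 1) − (19/6)| < eps.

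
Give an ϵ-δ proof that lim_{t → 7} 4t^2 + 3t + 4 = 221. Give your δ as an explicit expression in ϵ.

δ = min(1, ϵ/63)

Let ϵ > 0 be given. We want δ > 0 such that 0 < |t − 7| < δ implies |(4t^2 + 3t + 4) − 221| < ϵ.
(4t^2 + 3t + 4) − 221 = 4t^2 + 3t - 217 = (t − 7)(4t + 31).
So |(4t^2 + 3t + 4) − 221| = |t − 7|·|4t + 31|.
Assume first that |t − 7| < 1, so |t| < 8. Then |4t + 31| ≤ 4·8 + 31 = 63.
Hence |(4t^2 + 3t + 4) − 221| ≤ 63|t − 7| < ϵ provided |t − 7| < ϵ/63.
Choosing δ = min(1, ϵ/63) ensures both conditions, hence |(4t^2 + 3t + 4) − 221| < ϵ.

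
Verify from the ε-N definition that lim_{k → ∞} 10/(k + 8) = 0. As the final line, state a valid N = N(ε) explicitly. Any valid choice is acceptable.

Let ε > 0. For k ≥ 1, |10/(k + 8) − 0| = 10/(k + 8) ≤ 10/k.
We need 10/k < ε, i.e. k > 10/ε.
Take N = 10/ε. If k > N then |10/(k + 8)| ≤ 10/k < ε.

N = 10/ε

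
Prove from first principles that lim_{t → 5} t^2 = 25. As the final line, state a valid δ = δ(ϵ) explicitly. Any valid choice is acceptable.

δ = min(1, ϵ/11)

Let ϵ > 0 be given. We seek δ > 0 with 0 < |t − 5| < δ ⇒ |t^2 − 25| < ϵ.
Factor: t^2 − 25 = (t − 5)(t + 5), so |t^2 − 25| = |t − 5|·|t + 5|.
Impose δ ≤ 1 so that |t| < 6; then |t + 5| ≤ 11.
Hence |t^2 − 25| ≤ 11|t − 5|, which is < ϵ once |t − 5| < ϵ/11.
Take δ = min(1, ϵ/11). If 0 < |t − 5| < δ then both bounds hold and |t^2 − 25| ≤ 11|t − 5| < 11·(ϵ/11) = ϵ.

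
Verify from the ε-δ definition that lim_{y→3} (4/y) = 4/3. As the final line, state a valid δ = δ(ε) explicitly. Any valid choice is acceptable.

Let ε > 0 be given. We seek δ > 0 such that 0 < |y − 3| < δ implies |4/y − (4/3)| < ε.
|4/y − (4/3)| = 4·|3 − y|/(3·|y|) = 4|y − 3|/(3|y|).
Restrict δ ≤ 3/2. Then |y − 3| < 3/2 gives |y| > 3/2, so 3|y| > 9/2.
Then |4/y − (4/3)| < 4|y − 3|/(9/2), which is < ε when |y − 3| < (9/8)ε.
Take δ = min(3/2, (9/8)ε). Then 0 < |y − 3| < δ gives both |y − 3| < 3/2 and |y − 3| < (9/8)ε, so |4/y − (4/3)| < ε.

δ = min(3/2, (9/8)ε)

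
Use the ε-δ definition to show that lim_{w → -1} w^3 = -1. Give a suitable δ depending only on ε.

δ = min(2, ε/13)

Fix ε > 0. We seek δ > 0 with 0 < |w + 1| < δ ⇒ |w^3 + 1| < ε.
Factor: w^3 + 1 = (w + 1)(w^2 - w + 1), so |w^3 + 1| = |w + 1|·|w^2 - w + 1|.
Restrict δ ≤ 2. Then |w + 1| < 2 gives |w| < 3, so by the triangle inequality |w^2 - w + 1| ≤ 3^2 + 3 + 1 = 13.
Hence |w^3 + 1| ≤ 13|w + 1|, which is < ε once |w + 1| < ε/13.
Take δ = min(2, ε/13). If 0 < |w + 1| < δ then both bounds hold and |w^3 + 1| ≤ 13|w + 1| < 13·(ε/13) = ε.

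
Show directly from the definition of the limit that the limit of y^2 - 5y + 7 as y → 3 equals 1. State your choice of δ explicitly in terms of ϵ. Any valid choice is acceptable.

δ = min(1, ϵ/6)

Suppose ϵ > 0. We want δ > 0 such that 0 < |y − 3| < δ implies |(y^2 - 5y + 7) − 1| < ϵ.
(y^2 - 5y + 7) − 1 = y^2 - 5y + 6 = (y − 3)(y - 2).
So |(y^2 - 5y + 7) − 1| = |y − 3|·|y - 2|.
Assume first that |y − 3| < 1, so |y| < 4. Then |y - 2| ≤ 4 + 2 = 6.
Hence |(y^2 - 5y + 7) − 1| ≤ 6|y − 3| < ϵ provided |y − 3| < ϵ/6.
Take δ = min(1, ϵ/6). Then 0 < |y − 3| < δ gives both |y − 3| < 1 and |y − 3| < ϵ/6, so |(y^2 - 5y + 7) − 1| < ϵ.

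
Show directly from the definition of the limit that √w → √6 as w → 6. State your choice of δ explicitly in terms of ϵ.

Suppose ϵ > 0. We want δ > 0 such that 0 < |w − 6| < δ implies |√w − √6| < ϵ.
Rationalise: √w − √6 = (w − 6)/(√w + √6), so |√w − √6| = |w − 6|/(√w + √6).
Restrict δ ≤ 6 so that |w − 6| < 6 forces w > 0, and then √w + √6 > √6.
Hence |√w − √6| < |w − 6|/√6, which is < ϵ once |w − 6| < √6·ϵ.
Take δ = min(6, √6·ϵ). If 0 < |w − 6| < δ then w > 0 and |√w − √6| < |w − 6|/√6 < ϵ.

δ = min(6, √6·ϵ)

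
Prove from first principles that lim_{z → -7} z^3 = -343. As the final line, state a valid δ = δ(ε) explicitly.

δ = min(1, ε/169)

Let ε > 0 be given. We seek δ > 0 with 0 < |z + 7| < δ ⇒ |z^3 + 343| < ε.
Factor: z^3 + 343 = (z + 7)(z^2 - 7z + 49), so |z^3 + 343| = |z + 7|·|z^2 - 7z + 49|.
Restrict δ ≤ 1. Then |z + 7| < 1 gives |z| < 8, so by the triangle inequality |z^2 - 7z + 49| ≤ 8^2 + 7·8 + 49 = 169.
Hence |z^3 + 343| ≤ 169|z + 7|, which is < ε once |z + 7| < ε/169.
Take δ = min(1, ε/169). If 0 < |z + 7| < δ then both bounds hold and |z^3 + 343| ≤ 169|z + 7| < 169·(ε/169) = ε.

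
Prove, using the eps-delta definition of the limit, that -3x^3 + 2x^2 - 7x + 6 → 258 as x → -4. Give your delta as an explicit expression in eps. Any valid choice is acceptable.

Suppose eps > 0. We want delta > 0 such that 0 < |x + 4| < delta implies |(-3x^3 + 2x^2 - 7x + 6) − 258| < eps.
(-3x^3 + 2x^2 - 7x + 6) − 258 = -3x^3 + 2x^2 - 7x - 252 = (x + 4)(-3x^2 + 14x - 63).
So |(-3x^3 + 2x^2 - 7x + 6) − 258| = |x + 4|·|-3x^2 + 14x - 63|.
Require delta ≤ 2. Then |x + 4| < 2 gives |x| < 6, and by the triangle inequality |-3x^2 + 14x - 63| ≤ 3·6^2 + 14·6 + 63 = 255.
Hence |(-3x^3 + 2x^2 - 7x + 6) − 258| ≤ 255|x + 4| < eps provided |x + 4| < eps/255.
Take delta = min(2, eps/255). Then 0 < |x + 4| < delta gives both |x + 4| < 2 and |x + 4| < eps/255, so |(-3x^3 + 2x^2 - 7x + 6) − 258| < eps.

delta = min(2, eps/255)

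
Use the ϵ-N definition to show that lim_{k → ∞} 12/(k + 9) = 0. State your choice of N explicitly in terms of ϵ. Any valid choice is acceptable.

N = 12/ϵ

Let ϵ > 0. For k ≥ 1, |12/(k + 9) − 0| = 12/(k + 9) ≤ 12/k.
We need 12/k < ϵ, i.e. k > 12/ϵ.
Take N = 12/ϵ. If k > N then |12/(k + 9)| ≤ 12/k < ϵ.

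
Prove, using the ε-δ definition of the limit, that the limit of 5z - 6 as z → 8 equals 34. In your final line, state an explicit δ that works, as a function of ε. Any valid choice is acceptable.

Let ε > 0 be given. We need δ > 0 so that 0 < |z − 8| < δ implies |(5z - 6) − 34| < ε.
|(5z - 6) − 34| = |5z - 40| = 5|z − 8|.
So 5|z − 8| < ε exactly when |z − 8| < ε/5.
Choosing δ = ε/5 gives |(5z - 6) − 34| = 5|z − 8| < ε whenever |z − 8| < δ.

δ = ε/5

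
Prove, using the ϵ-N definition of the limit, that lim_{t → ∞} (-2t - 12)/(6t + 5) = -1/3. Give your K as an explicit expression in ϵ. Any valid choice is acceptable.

Let ϵ > 0 be given. We seek K > 0 such that t > K implies |(-2t - 12)/(6t + 5) + 1/3| < ϵ.
(-2t - 12)/(6t + 5) + 1/3 = (6(-2t - 12) − (-2)(6t + 5)) / (6(6t + 5)) = -62/(6(6t + 5)).
For t > 0 we have 6t + 5 > 6t, so |(-2t - 12)/(6t + 5) + 1/3| = 62/(6(6t + 5)) < 62/(6·6t) = (31/18)/t.
Thus |(-2t - 12)/(6t + 5) + 1/3| < ϵ whenever t > (31/18)/ϵ.
Take K = (31/18)/ϵ. If t > K then |(-2t - 12)/(6t + 5) + 1/3| < (31/18)/t < ϵ.

K = (31/18)/ϵ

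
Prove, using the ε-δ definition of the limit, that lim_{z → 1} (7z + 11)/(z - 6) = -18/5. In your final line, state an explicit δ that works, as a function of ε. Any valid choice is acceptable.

δ = min(5/2, (25/106)ε)

Let ε > 0. We want δ > 0 with 0 < |z − 1| < δ ⇒ |(7z + 11)/(z - 6) + 18/5| < ε.
Combining over a common denominator, (7z + 11)/(z - 6) + 18/5 = [(7z + 11)·(-5) − 18·(z - 6)] / [(-5)·(z - 6)] = -53(z − 1) / ((-5)(z - 6)).
So |(7z + 11)/(z - 6) + 18/5| = 53|z − 1| / (5·|z − 6|).
Require δ ≤ 5/2, so |z − 6| ≥ |-5| − |z − 1| > 5 − 5/2 = 5/2.
Hence |(7z + 11)/(z - 6) + 18/5| < 53|z − 1|/(5·(5/2)) = (106/25)|z − 1|, which is < ε once |z − 1| < (25/106)ε.
Take δ = min(5/2, (25/106)ε). Then 0 < |z − 1| < δ forces both bounds, so |(7z + 11)/(z - 6) + 18/5| < ε.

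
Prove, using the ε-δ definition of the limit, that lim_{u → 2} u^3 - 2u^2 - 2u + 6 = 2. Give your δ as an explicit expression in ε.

Fix ε > 0. We want δ > 0 such that 0 < |u − 2| < δ implies |(u^3 - 2u^2 - 2u + 6) − 2| < ε.
(u^3 - 2u^2 - 2u + 6) − 2 = u^3 - 2u^2 - 2u + 4 = (u − 2)(u^2 - 2).
So |(u^3 - 2u^2 - 2u + 6) − 2| = |u − 2|·|u^2 - 2|.
Assume first that |u − 2| < 2, so |u| < 4. Then |u^2 - 2| ≤ 4^2 + 2 = 18.
Hence |(u^3 - 2u^2 - 2u + 6) − 2| ≤ 18|u − 2| < ε provided |u − 2| < ε/18.
Take δ = min(2, ε/18). Then 0 < |u − 2| < δ gives both |u − 2| < 2 and |u − 2| < ε/18, so |(u^3 - 2u^2 - 2u + 6) − 2| < ε.

δ = min(2, ε/18)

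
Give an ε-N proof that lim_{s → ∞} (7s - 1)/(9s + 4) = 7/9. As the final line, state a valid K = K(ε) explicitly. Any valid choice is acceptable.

K = (37/81)/ε

Suppose ε > 0. We seek K > 0 such that s > K implies |(7s - 1)/(9s + 4) − (7/9)| < ε.
(7s - 1)/(9s + 4) − (7/9) = (9(7s - 1) − 7(9s + 4)) / (9(9s + 4)) = -37/(9(9s + 4)).
For s > 0 we have 9s + 4 > 9s, so |(7s - 1)/(9s + 4) − (7/9)| = 37/(9(9s + 4)) < 37/(9·9s) = (37/81)/s.
Thus |(7s - 1)/(9s + 4) − (7/9)| < ε whenever s > (37/81)/ε.
Take K = (37/81)/ε. If s > K then |(7s - 1)/(9s + 4) − (7/9)| < (37/81)/s < ε.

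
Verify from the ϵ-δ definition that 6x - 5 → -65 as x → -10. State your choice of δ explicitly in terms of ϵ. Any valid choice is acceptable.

δ = ϵ/6

Fix ϵ > 0. We need δ > 0 so that 0 < |x + 10| < δ implies |(6x - 5) + 65| < ϵ.
Since (6x - 5) + 65 = 6(x + 10), we have |(6x - 5) + 65| = 6|x + 10|.
Thus it suffices that |x + 10| < ϵ/6.
Choosing δ = ϵ/6 gives |(6x - 5) + 65| = 6|x + 10| < ϵ whenever |x + 10| < δ.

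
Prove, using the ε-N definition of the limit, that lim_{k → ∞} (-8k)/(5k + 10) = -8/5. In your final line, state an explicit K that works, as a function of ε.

K = (16/5)/ε

Let ε > 0 be given. For k ≥ 1, |(-8k)/(5k + 10) + 8/5| = |80|/(5(5k + 10)) = 80/(5(5k + 10)).
Since 5k + 10 ≥ 5k for k ≥ 1, this is ≤ 80/(5·5k) = (16/5)/k.
So |(-8k)/(5k + 10) + 8/5| < ε whenever k > (16/5)/ε.
Take K = (16/5)/ε. If k > K then |(-8k)/(5k + 10) + 8/5| ≤ (16/5)/k < ε.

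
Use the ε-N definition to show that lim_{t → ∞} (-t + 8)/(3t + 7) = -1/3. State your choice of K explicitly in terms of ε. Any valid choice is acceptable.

Suppose ε > 0. We seek K > 0 such that t > K implies |(-t + 8)/(3t + 7) + 1/3| < ε.
(-t + 8)/(3t + 7) + 1/3 = (3(-t + 8) − (-1)(3t + 7)) / (3(3t + 7)) = 31/(3(3t + 7)).
For t > 0 we have 3t + 7 > 3t, so |(-t + 8)/(3t + 7) + 1/3| = 31/(3(3t + 7)) < 31/(3·3t) = (31/9)/t.
Thus |(-t + 8)/(3t + 7) + 1/3| < ε whenever t > (31/9)/ε.
Take K = (31/9)/ε. If t > K then |(-t + 8)/(3t + 7) + 1/3| < (31/9)/t < ε.

K = (31/9)/ε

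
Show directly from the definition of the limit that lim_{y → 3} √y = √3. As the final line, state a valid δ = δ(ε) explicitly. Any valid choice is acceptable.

Fix ε > 0. We want δ > 0 such that 0 < |y − 3| < δ implies |√y − √3| < ε.
Multiplying by the conjugate, |√y − √3| = |y − 3|/(√y + √3).
Restrict δ ≤ 3 so that |y − 3| < 3 forces y > 0, and then √y + √3 > √3.
Hence |√y − √3| < |y − 3|/√3, which is < ε once |y − 3| < √3·ε.
Take δ = min(3, √3·ε). If 0 < |y − 3| < δ then y > 0 and |√y − √3| < |y − 3|/√3 < ε.

δ = min(3, √3·ε)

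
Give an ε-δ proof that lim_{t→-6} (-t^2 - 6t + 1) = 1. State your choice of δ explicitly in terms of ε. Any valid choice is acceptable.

Fix ε > 0. We want δ > 0 such that 0 < |t + 6| < δ implies |(-t^2 - 6t + 1) − 1| < ε.
(-t^2 - 6t + 1) − 1 = -t^2 - 6t = (t + 6)(-t).
So |(-t^2 - 6t + 1) − 1| = |t + 6|·|-t|.
Require δ ≤ 1. Then |t + 6| < 1 gives |t| < 7, and by the triangle inequality |-t| ≤ 7 = 7.
Hence |(-t^2 - 6t + 1) − 1| ≤ 7|t + 6| < ε provided |t + 6| < ε/7.
Choosing δ = min(1, ε/7) ensures both conditions, hence |(-t^2 - 6t + 1) − 1| < ε.

δ = min(1, ε/7)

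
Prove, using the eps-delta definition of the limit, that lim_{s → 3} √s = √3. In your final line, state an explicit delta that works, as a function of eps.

delta = min(3, √3·eps)

Suppose eps > 0. We want delta > 0 such that 0 < |s − 3| < delta implies |√s − √3| < eps.
Rationalise: √s − √3 = (s − 3)/(√s + √3), so |√s − √3| = |s − 3|/(√s + √3).
Restrict delta ≤ 3 so that |s − 3| < 3 forces s > 0, and then √s + √3 > √3.
Hence |√s − √3| < |s − 3|/√3, which is < eps once |s − 3| < √3·eps.
Take delta = min(3, √3·eps). If 0 < |s − 3| < delta then s > 0 and |√s − √3| < |s − 3|/√3 < eps.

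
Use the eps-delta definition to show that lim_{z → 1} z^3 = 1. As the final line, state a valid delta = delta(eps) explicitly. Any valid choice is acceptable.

Let eps > 0. We seek delta > 0 with 0 < |z − 1| < delta ⇒ |z^3 − 1| < eps.
Factor: z^3 − 1 = (z − 1)(z^2 + z + 1), so |z^3 − 1| = |z − 1|·|z^2 + z + 1|.
Impose delta ≤ 2 so that |z| < 3; then |z^2 + z + 1| ≤ 13.
Hence |z^3 − 1| ≤ 13|z − 1|, which is < eps once |z − 1| < eps/13.
Take delta = min(2, eps/13). If 0 < |z − 1| < delta then both bounds hold and |z^3 − 1| ≤ 13|z − 1| < 13·(eps/13) = eps.

delta = min(2, eps/13)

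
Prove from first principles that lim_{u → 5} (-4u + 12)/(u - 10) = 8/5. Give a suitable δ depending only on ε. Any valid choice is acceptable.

δ = min(5/2, (25/56)ε)

Fix ε > 0. We want δ > 0 with 0 < |u − 5| < δ ⇒ |(-4u + 12)/(u - 10) − (8/5)| < ε.
Combining over a common denominator, (-4u + 12)/(u - 10) − (8/5) = [(-4u + 12)·(-5) − (-8)·(u - 10)] / [(-5)·(u - 10)] = 28(u − 5) / ((-5)(u - 10)).
So |(-4u + 12)/(u - 10) − (8/5)| = 28|u − 5| / (5·|u − 10|).
Require δ ≤ 5/2, so |u − 10| ≥ |-5| − |u − 5| > 5 − 5/2 = 5/2.
Hence |(-4u + 12)/(u - 10) − (8/5)| < 28|u − 5|/(5·(5/2)) = (56/25)|u − 5|, which is < ε once |u − 5| < (25/56)ε.
Take δ = min(5/2, (25/56)ε). Then 0 < |u − 5| < δ forces both bounds, so |(-4u + 12)/(u - 10) − (8/5)| < ε.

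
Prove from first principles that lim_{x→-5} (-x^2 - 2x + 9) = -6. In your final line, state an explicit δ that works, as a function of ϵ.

δ = min(2, ϵ/10)

Let ϵ > 0 be given. We want δ > 0 such that 0 < |x + 5| < δ implies |(-x^2 - 2x + 9) + 6| < ϵ.
(-x^2 - 2x + 9) + 6 = -x^2 - 2x + 15 = (x + 5)(-x + 3).
So |(-x^2 - 2x + 9) + 6| = |x + 5|·|-x + 3|.
Require δ ≤ 2. Then |x + 5| < 2 gives |x| < 7, and by the triangle inequality |-x + 3| ≤ 7 + 3 = 10.
Hence |(-x^2 - 2x + 9) + 6| ≤ 10|x + 5| < ϵ provided |x + 5| < ϵ/10.
Choosing δ = min(2, ϵ/10) ensures both conditions, hence |(-x^2 - 2x + 9) + 6| < ϵ.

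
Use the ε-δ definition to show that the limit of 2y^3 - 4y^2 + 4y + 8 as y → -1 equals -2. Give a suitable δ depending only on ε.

δ = min(1, ε/30)

Fix ε > 0. We want δ > 0 such that 0 < |y + 1| < δ implies |(2y^3 - 4y^2 + 4y + 8) + 2| < ε.
(2y^3 - 4y^2 + 4y + 8) + 2 = 2y^3 - 4y^2 + 4y + 10 = (y + 1)(2y^2 - 6y + 10).
So |(2y^3 - 4y^2 + 4y + 8) + 2| = |y + 1|·|2y^2 - 6y + 10|.
Assume first that |y + 1| < 1, so |y| < 2. Then |2y^2 - 6y + 10| ≤ 2·2^2 + 6·2 + 10 = 30.
Hence |(2y^3 - 4y^2 + 4y + 8) + 2| ≤ 30|y + 1| < ε provided |y + 1| < ε/30.
Choosing δ = min(1, ε/30) ensures both conditions, hence |(2y^3 - 4y^2 + 4y + 8) + 2| < ε.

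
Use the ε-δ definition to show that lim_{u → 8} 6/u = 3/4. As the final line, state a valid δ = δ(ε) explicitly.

Let ε > 0. We seek δ > 0 such that 0 < |u − 8| < δ implies |6/u − (3/4)| < ε.
|6/u − (3/4)| = 6·|8 − u|/(8·|u|) = 6|u − 8|/(8|u|).
Restrict δ ≤ 4. Then |u − 8| < 4 gives |u| > 4, so 8|u| > 32.
Then |6/u − (3/4)| < 6|u − 8|/32, which is < ε when |u − 8| < (16/3)ε.
Take δ = min(4, (16/3)ε). Then 0 < |u − 8| < δ gives both |u − 8| < 4 and |u − 8| < (16/3)ε, so |6/u − (3/4)| < ε.

δ = min(4, (16/3)ε)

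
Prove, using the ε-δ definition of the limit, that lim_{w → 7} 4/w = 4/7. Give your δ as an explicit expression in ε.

δ = min(7/2, (49/8)ε)

Suppose ε > 0. We seek δ > 0 such that 0 < |w − 7| < δ implies |4/w − (4/7)| < ε.
|4/w − (4/7)| = 4·|7 − w|/(7·|w|) = 4|w − 7|/(7|w|).
Require δ ≤ 7/2 so that |w| > 7 − 7/2 = 7/2, hence 7|w| > 49/2.
Then |4/w − (4/7)| < 4|w − 7|/(49/2), which is < ε when |w − 7| < (49/8)ε.
Take δ = min(7/2, (49/8)ε). Then 0 < |w − 7| < δ gives both |w − 7| < 7/2 and |w − 7| < (49/8)ε, so |4/w − (4/7)| < ε.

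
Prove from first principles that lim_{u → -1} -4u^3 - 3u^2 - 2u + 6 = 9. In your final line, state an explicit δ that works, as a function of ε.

δ = min(2, ε/42)

Let ε > 0 be given. We want δ > 0 such that 0 < |u + 1| < δ implies |(-4u^3 - 3u^2 - 2u + 6) − 9| < ε.
(-4u^3 - 3u^2 - 2u + 6) − 9 = -4u^3 - 3u^2 - 2u - 3 = (u + 1)(-4u^2 + u - 3).
So |(-4u^3 - 3u^2 - 2u + 6) − 9| = |u + 1|·|-4u^2 + u - 3|.
Assume first that |u + 1| < 2, so |u| < 3. Then |-4u^2 + u - 3| ≤ 4·3^2 + 3 + 3 = 42.
Hence |(-4u^3 - 3u^2 - 2u + 6) − 9| ≤ 42|u + 1| < ε provided |u + 1| < ε/42.
Take δ = min(2, ε/42). Then 0 < |u + 1| < δ gives both |u + 1| < 2 and |u + 1| < ε/42, so |(-4u^3 - 3u^2 - 2u + 6) − 9| < ε.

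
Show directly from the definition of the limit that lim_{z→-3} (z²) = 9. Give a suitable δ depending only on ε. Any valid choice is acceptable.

δ = min(1, ε/7)

Fix ε > 0. We seek δ > 0 with 0 < |z + 3| < δ ⇒ |z² − 9| < ε.
Factor: z² − 9 = (z + 3)(z - 3), so |z² − 9| = |z + 3|·|z - 3|.
Restrict δ ≤ 1. Then |z + 3| < 1 gives |z| < 4, so by the triangle inequality |z - 3| ≤ 4 + 3 = 7.
Hence |z² − 9| ≤ 7|z + 3|, which is < ε once |z + 3| < ε/7.
Take δ = min(1, ε/7). If 0 < |z + 3| < δ then both bounds hold and |z² − 9| ≤ 7|z + 3| < 7·(ε/7) = ε.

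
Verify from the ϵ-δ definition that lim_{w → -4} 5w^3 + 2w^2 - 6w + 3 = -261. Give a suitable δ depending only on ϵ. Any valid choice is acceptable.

δ = min(1, ϵ/281)

Let ϵ > 0 be given. We want δ > 0 such that 0 < |w + 4| < δ implies |(5w^3 + 2w^2 - 6w + 3) + 261| < ϵ.
(5w^3 + 2w^2 - 6w + 3) + 261 = 5w^3 + 2w^2 - 6w + 264 = (w + 4)(5w^2 - 18w + 66).
So |(5w^3 + 2w^2 - 6w + 3) + 261| = |w + 4|·|5w^2 - 18w + 66|.
Assume first that |w + 4| < 1, so |w| < 5. Then |5w^2 - 18w + 66| ≤ 5·5^2 + 18·5 + 66 = 281.
Hence |(5w^3 + 2w^2 - 6w + 3) + 261| ≤ 281|w + 4| < ϵ provided |w + 4| < ϵ/281.
Choosing δ = min(1, ϵ/281) ensures both conditions, hence |(5w^3 + 2w^2 - 6w + 3) + 261| < ϵ.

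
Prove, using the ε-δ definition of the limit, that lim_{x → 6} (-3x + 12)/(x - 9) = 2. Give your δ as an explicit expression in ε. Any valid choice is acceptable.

Let ε > 0. We want δ > 0 with 0 < |x − 6| < δ ⇒ |(-3x + 12)/(x - 9) − 2| < ε.
Combining over a common denominator, (-3x + 12)/(x - 9) − 2 = [(-3x + 12)·(-3) − (-6)·(x - 9)] / [(-3)·(x - 9)] = 15(x − 6) / ((-3)(x - 9)).
So |(-3x + 12)/(x - 9) − 2| = 15|x − 6| / (3·|x − 9|).
Require δ ≤ 3/2, so |x − 9| ≥ |-3| − |x − 6| > 3 − 3/2 = 3/2.
Hence |(-3x + 12)/(x - 9) − 2| < 15|x − 6|/(3·(3/2)) = (10/3)|x − 6|, which is < ε once |x − 6| < (3/10)ε.
Take δ = min(3/2, (3/10)ε). Then 0 < |x − 6| < δ forces both bounds, so |(-3x + 12)/(x - 9) − 2| < ε.

δ = min(3/2, (3/10)ε)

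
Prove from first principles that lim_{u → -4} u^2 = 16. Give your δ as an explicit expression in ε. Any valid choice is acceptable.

δ = min(2, ε/10)

Fix ε > 0. We seek δ > 0 with 0 < |u + 4| < δ ⇒ |u^2 − 16| < ε.
Factor: u^2 − 16 = (u + 4)(u - 4), so |u^2 − 16| = |u + 4|·|u - 4|.
Impose δ ≤ 2 so that |u| < 6; then |u - 4| ≤ 10.
Hence |u^2 − 16| ≤ 10|u + 4|, which is < ε once |u + 4| < ε/10.
Take δ = min(2, ε/10). If 0 < |u + 4| < δ then both bounds hold and |u^2 − 16| ≤ 10|u + 4| < 10·(ε/10) = ε.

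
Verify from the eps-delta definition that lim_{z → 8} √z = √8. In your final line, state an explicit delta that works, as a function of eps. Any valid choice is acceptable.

Let eps > 0. We want delta > 0 such that 0 < |z − 8| < delta implies |√z − √8| < eps.
Rationalise: √z − √8 = (z − 8)/(√z + √8), so |√z − √8| = |z − 8|/(√z + √8).
Restrict delta ≤ 8 so that |z − 8| < 8 forces z > 0, and then √z + √8 > √8.
Hence |√z − √8| < |z − 8|/√8, which is < eps once |z − 8| < √8·eps.
Take delta = min(8, √8·eps). If 0 < |z − 8| < delta then z > 0 and |√z − √8| < |z − 8|/√8 < eps.

delta = min(8, √8·eps)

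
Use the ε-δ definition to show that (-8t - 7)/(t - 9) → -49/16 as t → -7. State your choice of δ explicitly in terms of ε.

δ = min(8, (128/79)ε)

Let ε > 0 be given. We want δ > 0 with 0 < |t + 7| < δ ⇒ |(-8t - 7)/(t - 9) + 49/16| < ε.
Combining over a common denominator, (-8t - 7)/(t - 9) + 49/16 = [(-8t - 7)·(-16) − 49·(t - 9)] / [(-16)·(t - 9)] = 79(t + 7) / ((-16)(t - 9)).
So |(-8t - 7)/(t - 9) + 49/16| = 79|t + 7| / (16·|t − 9|).
Restrict δ ≤ 8. Then |t + 7| < 8 gives |t − 9| = |(t + 7) + (-16)| ≥ 16 − 8 = 8.
Hence |(-8t - 7)/(t - 9) + 49/16| < 79|t + 7|/(16·8) = (79/128)|t + 7|, which is < ε once |t + 7| < (128/79)ε.
Take δ = min(8, (128/79)ε). Then 0 < |t + 7| < δ forces both bounds, so |(-8t - 7)/(t - 9) + 49/16| < ε.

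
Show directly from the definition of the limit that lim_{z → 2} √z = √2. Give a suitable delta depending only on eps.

Let eps > 0. We want delta > 0 such that 0 < |z − 2| < delta implies |√z − √2| < eps.
Rationalise: √z − √2 = (z − 2)/(√z + √2), so |√z − √2| = |z − 2|/(√z + √2).
Restrict delta ≤ 2 so that |z − 2| < 2 forces z > 0, and then √z + √2 > √2.
Hence |√z − √2| < |z − 2|/√2, which is < eps once |z − 2| < √2·eps.
Take delta = min(2, √2·eps). If 0 < |z − 2| < delta then z > 0 and |√z − √2| < |z − 2|/√2 < eps.

delta = min(2, √2·eps)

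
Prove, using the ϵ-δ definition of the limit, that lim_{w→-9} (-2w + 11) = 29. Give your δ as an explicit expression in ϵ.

δ = ϵ/2

Fix ϵ > 0. We need δ > 0 so that 0 < |w + 9| < δ implies |(-2w + 11) − 29| < ϵ.
|(-2w + 11) − 29| = |-2w - 18| = 2|w + 9|.
Thus it suffices that |w + 9| < ϵ/2.
Take δ = ϵ/2. If 0 < |w + 9| < δ then |(-2w + 11) − 29| = 2|w + 9| < 2·(ϵ/2) = ϵ.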